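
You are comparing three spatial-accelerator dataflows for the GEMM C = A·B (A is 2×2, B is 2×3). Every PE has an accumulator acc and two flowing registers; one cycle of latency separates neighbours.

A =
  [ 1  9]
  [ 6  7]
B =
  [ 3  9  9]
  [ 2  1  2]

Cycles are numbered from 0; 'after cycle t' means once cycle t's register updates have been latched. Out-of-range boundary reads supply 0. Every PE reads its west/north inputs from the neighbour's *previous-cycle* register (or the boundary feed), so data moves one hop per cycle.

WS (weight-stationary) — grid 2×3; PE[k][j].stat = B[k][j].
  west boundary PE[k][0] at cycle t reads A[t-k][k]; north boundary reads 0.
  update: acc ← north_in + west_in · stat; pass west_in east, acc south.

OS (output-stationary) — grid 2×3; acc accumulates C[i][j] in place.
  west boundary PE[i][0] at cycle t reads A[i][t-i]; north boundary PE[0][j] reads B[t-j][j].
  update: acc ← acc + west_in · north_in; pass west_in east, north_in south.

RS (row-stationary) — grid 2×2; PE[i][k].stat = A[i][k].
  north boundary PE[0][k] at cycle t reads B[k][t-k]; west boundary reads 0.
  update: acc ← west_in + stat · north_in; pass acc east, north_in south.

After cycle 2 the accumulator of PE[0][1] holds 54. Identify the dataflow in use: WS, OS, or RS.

WS [2×3] PE[0][1] across cycles:
  0: (0,1).acc=0  regs=<0,0>
  1: (0,1).acc=9  regs=<1,9>
  2: (0,1).acc=54  regs=<6,54>
OS [2×3] PE[0][1] across cycles:
  0: (0,1).acc=0  regs=<0,0>
  1: (0,1).acc=9  regs=<1,9>
  2: (0,1).acc=18  regs=<9,1>
RS [2×2] PE[0][1] across cycles:
  0: (0,1).acc=0  regs=<0,0>
  1: (0,1).acc=21  regs=<21,2>
  2: (0,1).acc=18  regs=<18,1>

dataflow = WS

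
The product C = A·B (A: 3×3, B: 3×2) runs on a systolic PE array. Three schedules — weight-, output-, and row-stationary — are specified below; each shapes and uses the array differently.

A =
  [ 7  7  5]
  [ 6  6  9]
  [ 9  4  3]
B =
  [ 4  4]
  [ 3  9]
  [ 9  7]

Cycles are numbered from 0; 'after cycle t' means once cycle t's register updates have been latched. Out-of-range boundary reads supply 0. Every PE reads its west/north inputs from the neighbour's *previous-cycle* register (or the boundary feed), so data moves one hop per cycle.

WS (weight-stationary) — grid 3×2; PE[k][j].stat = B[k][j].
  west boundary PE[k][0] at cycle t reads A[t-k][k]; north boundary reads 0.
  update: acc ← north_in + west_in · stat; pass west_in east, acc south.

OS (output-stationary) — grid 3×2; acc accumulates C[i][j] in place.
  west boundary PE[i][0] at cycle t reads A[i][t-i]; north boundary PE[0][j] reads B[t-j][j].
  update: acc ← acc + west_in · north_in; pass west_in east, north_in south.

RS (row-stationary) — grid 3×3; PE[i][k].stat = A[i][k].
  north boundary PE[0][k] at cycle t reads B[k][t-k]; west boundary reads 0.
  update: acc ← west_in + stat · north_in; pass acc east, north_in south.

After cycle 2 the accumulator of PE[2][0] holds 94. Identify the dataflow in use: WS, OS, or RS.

dataflow = WS

WS [3×2] PE[2][0] across cycles:
  cycle 0: PE[2][0] → acc 0, east 0, south 0
  cycle 1: PE[2][0] → acc 0, east 0, south 0
  cycle 2: PE[2][0] → acc 94, east 5, south 94
OS [3×2] PE[2][0] across cycles:
  cycle 0: PE[2][0] → acc 0, east 0, south 0
  cycle 1: PE[2][0] → acc 0, east 0, south 0
  cycle 2: PE[2][0] → acc 36, east 9, south 4
RS [3×3] PE[2][0] across cycles:
  cycle 0: PE[2][0] → acc 0, east 0, south 0
  cycle 1: PE[2][0] → acc 0, east 0, south 0
  cycle 2: PE[2][0] → acc 36, east 36, south 4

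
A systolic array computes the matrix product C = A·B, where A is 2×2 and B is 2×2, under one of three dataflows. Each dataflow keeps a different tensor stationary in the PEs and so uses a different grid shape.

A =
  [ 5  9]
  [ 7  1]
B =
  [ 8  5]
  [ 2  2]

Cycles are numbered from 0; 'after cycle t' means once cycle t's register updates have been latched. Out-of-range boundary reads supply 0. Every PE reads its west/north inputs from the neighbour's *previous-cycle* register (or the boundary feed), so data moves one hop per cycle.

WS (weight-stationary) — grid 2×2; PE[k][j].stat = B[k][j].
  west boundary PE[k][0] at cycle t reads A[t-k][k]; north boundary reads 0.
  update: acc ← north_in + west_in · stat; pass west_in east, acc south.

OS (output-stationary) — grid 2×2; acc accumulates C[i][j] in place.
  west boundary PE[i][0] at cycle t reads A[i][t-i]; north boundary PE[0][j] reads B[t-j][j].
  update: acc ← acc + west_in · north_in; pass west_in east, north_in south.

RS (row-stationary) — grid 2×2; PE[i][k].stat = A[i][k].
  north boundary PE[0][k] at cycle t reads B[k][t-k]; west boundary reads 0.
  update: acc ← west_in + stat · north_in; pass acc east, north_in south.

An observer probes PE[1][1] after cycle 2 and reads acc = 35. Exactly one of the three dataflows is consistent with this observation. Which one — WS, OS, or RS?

dataflow = OS

WS (2×2 grid), PE[1][1]:
  cycle 0: PE[1][1] → acc 0, east 0, south 0
  cycle 1: PE[1][1] → acc 0, east 0, south 0
  cycle 2: PE[1][1] → acc 43, east 9, south 43
OS (2×2 grid), PE[1][1]:
  cycle 0: PE[1][1] → acc 0, east 0, south 0
  cycle 1: PE[1][1] → acc 0, east 0, south 0
  cycle 2: PE[1][1] → acc 35, east 7, south 5
RS (2×2 grid), PE[1][1]:
  cycle 0: PE[1][1] → acc 0, east 0, south 0
  cycle 1: PE[1][1] → acc 0, east 0, south 0
  cycle 2: PE[1][1] → acc 58, east 58, south 2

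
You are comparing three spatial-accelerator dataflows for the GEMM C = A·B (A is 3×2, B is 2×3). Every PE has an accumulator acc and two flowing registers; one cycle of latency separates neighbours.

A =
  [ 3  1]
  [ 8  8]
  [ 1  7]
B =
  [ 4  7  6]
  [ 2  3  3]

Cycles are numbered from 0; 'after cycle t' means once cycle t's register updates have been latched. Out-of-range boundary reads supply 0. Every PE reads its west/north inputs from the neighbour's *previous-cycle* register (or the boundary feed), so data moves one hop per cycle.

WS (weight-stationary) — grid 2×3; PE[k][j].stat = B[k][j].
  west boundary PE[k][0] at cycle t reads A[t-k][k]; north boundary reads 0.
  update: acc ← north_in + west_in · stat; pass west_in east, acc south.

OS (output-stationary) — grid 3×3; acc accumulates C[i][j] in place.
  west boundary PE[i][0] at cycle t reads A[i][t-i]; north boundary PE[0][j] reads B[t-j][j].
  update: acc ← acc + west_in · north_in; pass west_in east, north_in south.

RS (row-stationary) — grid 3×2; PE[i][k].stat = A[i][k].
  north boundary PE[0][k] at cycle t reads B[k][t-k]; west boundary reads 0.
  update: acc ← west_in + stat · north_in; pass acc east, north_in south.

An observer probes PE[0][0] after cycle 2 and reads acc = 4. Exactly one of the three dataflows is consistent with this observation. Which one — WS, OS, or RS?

WS (2×3 grid), PE[0][0]:
  step 0 · PE0,0: acc=12; fwd→3 fwd↓12
  step 1 · PE0,0: acc=32; fwd→8 fwd↓32
  step 2 · PE0,0: acc=4; fwd→1 fwd↓4
OS (3×3 grid), PE[0][0]:
  step 0 · PE0,0: acc=12; fwd→3 fwd↓4
  step 1 · PE0,0: acc=14; fwd→1 fwd↓2
  step 2 · PE0,0: acc=14; fwd→0 fwd↓0
RS (3×2 grid), PE[0][0]:
  step 0 · PE0,0: acc=12; fwd→12 fwd↓4
  step 1 · PE0,0: acc=21; fwd→21 fwd↓7
  step 2 · PE0,0: acc=18; fwd→18 fwd↓6

dataflow = WS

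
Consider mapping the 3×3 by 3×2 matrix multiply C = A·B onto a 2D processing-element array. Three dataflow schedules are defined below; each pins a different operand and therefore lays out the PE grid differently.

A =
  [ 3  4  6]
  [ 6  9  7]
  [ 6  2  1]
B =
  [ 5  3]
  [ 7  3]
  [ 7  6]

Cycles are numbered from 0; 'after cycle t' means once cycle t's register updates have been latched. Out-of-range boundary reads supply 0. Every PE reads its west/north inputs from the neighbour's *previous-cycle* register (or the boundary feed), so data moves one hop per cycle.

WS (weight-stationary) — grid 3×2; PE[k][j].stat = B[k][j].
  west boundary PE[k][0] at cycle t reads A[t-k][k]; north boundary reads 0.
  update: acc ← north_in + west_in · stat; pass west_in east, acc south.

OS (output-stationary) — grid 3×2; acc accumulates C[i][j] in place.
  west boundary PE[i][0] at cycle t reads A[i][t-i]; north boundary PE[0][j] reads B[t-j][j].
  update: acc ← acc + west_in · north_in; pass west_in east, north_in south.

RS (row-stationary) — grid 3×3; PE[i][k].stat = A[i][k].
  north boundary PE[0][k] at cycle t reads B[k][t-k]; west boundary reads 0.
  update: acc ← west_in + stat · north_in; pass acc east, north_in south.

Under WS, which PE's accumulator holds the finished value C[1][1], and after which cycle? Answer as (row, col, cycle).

WS: C[1][1] accumulates in PE[2][1]:
  c0 r2c1: 0 / 0 / 0
  c1 r2c1: 0 / 0 / 0
  c2 r2c1: 0 / 0 / 0
  c3 r2c1: 57 / 6 / 57
  c4 r2c1: 87 / 7 / 87

(row, col, cycle) = (2, 1, 4)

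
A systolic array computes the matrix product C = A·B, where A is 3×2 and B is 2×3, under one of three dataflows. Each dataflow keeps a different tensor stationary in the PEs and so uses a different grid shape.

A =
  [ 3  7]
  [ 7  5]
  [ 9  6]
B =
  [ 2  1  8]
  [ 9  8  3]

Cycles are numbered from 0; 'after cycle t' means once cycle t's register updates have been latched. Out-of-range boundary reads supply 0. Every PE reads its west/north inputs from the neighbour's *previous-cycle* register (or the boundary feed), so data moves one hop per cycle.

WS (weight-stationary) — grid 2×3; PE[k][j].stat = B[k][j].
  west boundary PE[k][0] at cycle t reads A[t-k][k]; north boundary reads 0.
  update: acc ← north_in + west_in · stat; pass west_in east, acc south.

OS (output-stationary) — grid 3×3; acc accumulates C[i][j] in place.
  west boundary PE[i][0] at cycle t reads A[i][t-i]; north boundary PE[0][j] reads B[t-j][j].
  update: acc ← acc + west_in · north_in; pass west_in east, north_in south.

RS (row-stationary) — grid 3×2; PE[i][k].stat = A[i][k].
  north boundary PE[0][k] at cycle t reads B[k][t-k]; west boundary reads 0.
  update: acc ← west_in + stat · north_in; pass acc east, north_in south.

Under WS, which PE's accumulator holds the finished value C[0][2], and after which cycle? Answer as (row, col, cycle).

(row, col, cycle) = (1, 2, 3)

WS — PE[1][2] is where C[0][2] collects:
  @0  [1,2]  acc 0  |  →0  ↓0
  @1  [1,2]  acc 0  |  →0  ↓0
  @2  [1,2]  acc 0  |  →0  ↓0
  @3  [1,2]  acc 45  |  →7  ↓45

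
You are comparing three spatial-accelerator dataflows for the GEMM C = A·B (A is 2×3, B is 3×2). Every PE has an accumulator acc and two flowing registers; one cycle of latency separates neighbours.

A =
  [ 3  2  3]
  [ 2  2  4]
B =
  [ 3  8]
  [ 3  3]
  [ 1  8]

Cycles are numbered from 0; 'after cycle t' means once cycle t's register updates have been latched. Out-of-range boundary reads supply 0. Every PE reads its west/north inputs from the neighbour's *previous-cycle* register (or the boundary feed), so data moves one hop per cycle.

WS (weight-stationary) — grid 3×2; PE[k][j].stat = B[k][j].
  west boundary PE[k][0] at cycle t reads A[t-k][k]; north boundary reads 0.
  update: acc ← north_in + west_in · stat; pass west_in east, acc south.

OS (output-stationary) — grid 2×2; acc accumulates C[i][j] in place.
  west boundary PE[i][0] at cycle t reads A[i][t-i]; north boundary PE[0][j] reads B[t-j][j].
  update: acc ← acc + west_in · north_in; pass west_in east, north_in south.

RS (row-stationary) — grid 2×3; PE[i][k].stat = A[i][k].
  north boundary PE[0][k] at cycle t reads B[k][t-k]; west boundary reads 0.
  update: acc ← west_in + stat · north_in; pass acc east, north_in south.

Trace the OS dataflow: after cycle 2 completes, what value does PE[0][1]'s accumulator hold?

PE[0][1].acc = 30

Tracing OS — 2×2 array, target PE[0][1]:
  c0 r0c0: 9 / 3 / 3
  c0 r0c1: 0 / 0 / 0
  c1 r0c0: 15 / 2 / 3
  c1 r0c1: 24 / 3 / 8
  c2 r0c0: 18 / 3 / 1
  c2 r0c1: 30 / 2 / 3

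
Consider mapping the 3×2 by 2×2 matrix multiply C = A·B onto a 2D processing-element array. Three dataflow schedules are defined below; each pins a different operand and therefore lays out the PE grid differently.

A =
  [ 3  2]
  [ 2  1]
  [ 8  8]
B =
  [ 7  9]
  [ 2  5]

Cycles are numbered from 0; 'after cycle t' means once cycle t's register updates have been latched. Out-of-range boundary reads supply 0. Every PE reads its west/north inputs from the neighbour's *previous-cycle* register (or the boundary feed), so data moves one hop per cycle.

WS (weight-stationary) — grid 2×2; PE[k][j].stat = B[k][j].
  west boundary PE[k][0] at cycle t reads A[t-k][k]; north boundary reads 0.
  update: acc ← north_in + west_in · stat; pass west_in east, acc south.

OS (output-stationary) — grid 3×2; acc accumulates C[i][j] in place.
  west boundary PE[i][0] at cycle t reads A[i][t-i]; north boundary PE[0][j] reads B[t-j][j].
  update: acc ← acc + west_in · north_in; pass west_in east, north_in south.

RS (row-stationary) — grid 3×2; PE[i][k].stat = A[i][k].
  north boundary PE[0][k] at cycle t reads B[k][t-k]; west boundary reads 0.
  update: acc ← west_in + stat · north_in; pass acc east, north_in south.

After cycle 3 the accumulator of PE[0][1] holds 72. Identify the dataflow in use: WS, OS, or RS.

Under WS (2×2), PE[0][1]:
  cycle 0: PE[0][1] → acc 0, east 0, south 0
  cycle 1: PE[0][1] → acc 27, east 3, south 27
  cycle 2: PE[0][1] → acc 18, east 2, south 18
  cycle 3: PE[0][1] → acc 72, east 8, south 72
Under OS (3×2), PE[0][1]:
  cycle 0: PE[0][1] → acc 0, east 0, south 0
  cycle 1: PE[0][1] → acc 27, east 3, south 9
  cycle 2: PE[0][1] → acc 37, east 2, south 5
  cycle 3: PE[0][1] → acc 37, east 0, south 0
Under RS (3×2), PE[0][1]:
  cycle 0: PE[0][1] → acc 0, east 0, south 0
  cycle 1: PE[0][1] → acc 25, east 25, south 2
  cycle 2: PE[0][1] → acc 37, east 37, south 5
  cycle 3: PE[0][1] → acc 0, east 0, south 0

dataflow = WS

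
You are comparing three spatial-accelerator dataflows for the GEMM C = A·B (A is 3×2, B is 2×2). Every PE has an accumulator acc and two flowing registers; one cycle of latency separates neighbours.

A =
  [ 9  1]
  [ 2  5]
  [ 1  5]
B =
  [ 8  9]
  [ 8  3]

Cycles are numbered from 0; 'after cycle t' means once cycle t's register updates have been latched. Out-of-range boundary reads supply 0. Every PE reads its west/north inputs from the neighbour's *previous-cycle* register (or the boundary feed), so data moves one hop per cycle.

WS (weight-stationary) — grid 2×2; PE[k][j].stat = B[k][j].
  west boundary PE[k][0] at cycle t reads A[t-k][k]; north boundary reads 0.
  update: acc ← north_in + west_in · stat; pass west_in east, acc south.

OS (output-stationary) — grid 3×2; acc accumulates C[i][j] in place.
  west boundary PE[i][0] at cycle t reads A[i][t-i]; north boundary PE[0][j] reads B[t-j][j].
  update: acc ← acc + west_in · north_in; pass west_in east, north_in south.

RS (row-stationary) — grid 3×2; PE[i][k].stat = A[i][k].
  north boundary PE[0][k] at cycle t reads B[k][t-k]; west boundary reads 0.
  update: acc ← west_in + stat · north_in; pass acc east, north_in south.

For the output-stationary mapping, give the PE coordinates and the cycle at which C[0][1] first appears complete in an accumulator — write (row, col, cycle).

OS: C[0][1] accumulates in PE[0][1]:
  step 0 · PE0,1: acc=0; fwd→0 fwd↓0
  step 1 · PE0,1: acc=81; fwd→9 fwd↓9
  step 2 · PE0,1: acc=84; fwd→1 fwd↓3

(row, col, cycle) = (0, 1, 2)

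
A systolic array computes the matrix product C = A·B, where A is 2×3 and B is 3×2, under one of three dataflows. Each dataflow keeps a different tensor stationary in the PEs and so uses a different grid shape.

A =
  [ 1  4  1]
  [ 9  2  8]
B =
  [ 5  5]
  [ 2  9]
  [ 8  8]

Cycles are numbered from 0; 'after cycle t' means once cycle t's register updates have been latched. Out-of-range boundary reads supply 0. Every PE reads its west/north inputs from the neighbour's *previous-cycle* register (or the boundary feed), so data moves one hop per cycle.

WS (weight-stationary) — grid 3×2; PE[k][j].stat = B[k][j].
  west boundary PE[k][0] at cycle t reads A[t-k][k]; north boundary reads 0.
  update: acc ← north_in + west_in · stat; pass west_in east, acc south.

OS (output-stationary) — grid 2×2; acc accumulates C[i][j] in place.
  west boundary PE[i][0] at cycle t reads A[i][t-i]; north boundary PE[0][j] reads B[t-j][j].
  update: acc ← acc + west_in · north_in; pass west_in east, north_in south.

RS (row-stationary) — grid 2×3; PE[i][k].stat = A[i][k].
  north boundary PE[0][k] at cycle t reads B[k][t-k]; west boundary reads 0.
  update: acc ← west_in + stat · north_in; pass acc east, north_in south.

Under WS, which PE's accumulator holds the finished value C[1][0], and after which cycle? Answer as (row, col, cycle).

(row, col, cycle) = (2, 0, 3)

WS — PE[2][0] is where C[1][0] collects:
  [0] (2,0) acc=0 (h:0 v:0)
  [1] (2,0) acc=0 (h:0 v:0)
  [2] (2,0) acc=21 (h:1 v:21)
  [3] (2,0) acc=113 (h:8 v:113)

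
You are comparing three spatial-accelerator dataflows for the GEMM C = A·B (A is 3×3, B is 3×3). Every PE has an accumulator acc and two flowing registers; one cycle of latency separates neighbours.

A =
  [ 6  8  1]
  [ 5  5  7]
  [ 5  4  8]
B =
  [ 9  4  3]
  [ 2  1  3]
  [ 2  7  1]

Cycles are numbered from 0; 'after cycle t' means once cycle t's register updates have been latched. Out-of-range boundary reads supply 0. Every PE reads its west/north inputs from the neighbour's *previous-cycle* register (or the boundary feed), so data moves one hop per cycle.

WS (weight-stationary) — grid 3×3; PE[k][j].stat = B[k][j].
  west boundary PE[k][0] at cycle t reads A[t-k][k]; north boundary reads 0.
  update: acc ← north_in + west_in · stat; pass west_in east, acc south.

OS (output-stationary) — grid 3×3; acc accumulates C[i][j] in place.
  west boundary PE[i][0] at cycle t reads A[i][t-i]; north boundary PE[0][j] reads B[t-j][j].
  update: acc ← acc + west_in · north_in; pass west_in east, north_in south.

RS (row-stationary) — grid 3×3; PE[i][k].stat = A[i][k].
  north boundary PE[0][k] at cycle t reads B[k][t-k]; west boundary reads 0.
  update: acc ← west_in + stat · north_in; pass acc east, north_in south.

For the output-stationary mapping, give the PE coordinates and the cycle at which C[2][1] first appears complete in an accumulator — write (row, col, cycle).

OS — PE[2][1] is where C[2][1] collects:
  t=0 PE[2][1]: acc=0 h=0 v=0
  t=1 PE[2][1]: acc=0 h=0 v=0
  t=2 PE[2][1]: acc=0 h=0 v=0
  t=3 PE[2][1]: acc=20 h=5 v=4
  t=4 PE[2][1]: acc=24 h=4 v=1
  t=5 PE[2][1]: acc=80 h=8 v=7

(row, col, cycle) = (2, 1, 5)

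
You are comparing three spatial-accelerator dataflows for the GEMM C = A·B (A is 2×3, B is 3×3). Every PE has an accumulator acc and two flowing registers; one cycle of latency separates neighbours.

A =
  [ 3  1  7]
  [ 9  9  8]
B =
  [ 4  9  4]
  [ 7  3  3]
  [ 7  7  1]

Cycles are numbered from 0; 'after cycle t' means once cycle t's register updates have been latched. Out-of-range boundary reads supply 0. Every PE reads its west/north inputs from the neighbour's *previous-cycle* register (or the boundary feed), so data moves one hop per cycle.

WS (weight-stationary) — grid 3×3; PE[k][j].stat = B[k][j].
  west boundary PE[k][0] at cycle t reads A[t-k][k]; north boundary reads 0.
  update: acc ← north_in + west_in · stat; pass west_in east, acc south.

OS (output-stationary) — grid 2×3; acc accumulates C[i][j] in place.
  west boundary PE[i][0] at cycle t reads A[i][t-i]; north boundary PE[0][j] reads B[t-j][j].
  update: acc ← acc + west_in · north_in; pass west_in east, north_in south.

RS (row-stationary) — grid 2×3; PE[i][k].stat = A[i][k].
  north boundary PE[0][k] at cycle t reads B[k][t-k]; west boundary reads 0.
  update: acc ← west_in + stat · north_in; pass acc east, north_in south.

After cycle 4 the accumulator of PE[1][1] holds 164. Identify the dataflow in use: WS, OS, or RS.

WS (3×3 grid), PE[1][1]:
  c0 r1c1: 0 / 0 / 0
  c1 r1c1: 0 / 0 / 0
  c2 r1c1: 30 / 1 / 30
  c3 r1c1: 108 / 9 / 108
  c4 r1c1: 0 / 0 / 0
OS (2×3 grid), PE[1][1]:
  c0 r1c1: 0 / 0 / 0
  c1 r1c1: 0 / 0 / 0
  c2 r1c1: 81 / 9 / 9
  c3 r1c1: 108 / 9 / 3
  c4 r1c1: 164 / 8 / 7
RS (2×3 grid), PE[1][1]:
  c0 r1c1: 0 / 0 / 0
  c1 r1c1: 0 / 0 / 0
  c2 r1c1: 99 / 99 / 7
  c3 r1c1: 108 / 108 / 3
  c4 r1c1: 63 / 63 / 3

dataflow = OS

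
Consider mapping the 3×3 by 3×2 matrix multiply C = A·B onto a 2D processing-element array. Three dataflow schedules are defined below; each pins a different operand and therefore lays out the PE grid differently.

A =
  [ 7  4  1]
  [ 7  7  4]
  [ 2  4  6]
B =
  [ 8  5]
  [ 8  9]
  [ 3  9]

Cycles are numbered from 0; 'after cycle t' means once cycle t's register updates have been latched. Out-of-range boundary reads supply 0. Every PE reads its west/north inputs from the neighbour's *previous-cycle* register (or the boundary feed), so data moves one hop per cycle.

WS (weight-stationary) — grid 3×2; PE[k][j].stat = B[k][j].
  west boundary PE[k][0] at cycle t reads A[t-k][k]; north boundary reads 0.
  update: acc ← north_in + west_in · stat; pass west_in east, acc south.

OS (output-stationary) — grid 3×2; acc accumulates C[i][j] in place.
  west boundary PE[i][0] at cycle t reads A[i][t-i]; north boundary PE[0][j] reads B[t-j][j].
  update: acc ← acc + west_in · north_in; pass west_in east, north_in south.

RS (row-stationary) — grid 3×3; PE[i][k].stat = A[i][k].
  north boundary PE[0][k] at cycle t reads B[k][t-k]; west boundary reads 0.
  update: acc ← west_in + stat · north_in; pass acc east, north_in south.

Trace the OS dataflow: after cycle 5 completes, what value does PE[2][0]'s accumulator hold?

PE[2][0].acc = 66

Tracing OS — 3×2 array, target PE[2][0]:
  t=0 PE[1][0]: acc=0 h=0 v=0
  t=0 PE[2][0]: acc=0 h=0 v=0
  t=1 PE[1][0]: acc=56 h=7 v=8
  t=1 PE[2][0]: acc=0 h=0 v=0
  t=2 PE[1][0]: acc=112 h=7 v=8
  t=2 PE[2][0]: acc=16 h=2 v=8
  t=3 PE[1][0]: acc=124 h=4 v=3
  t=3 PE[2][0]: acc=48 h=4 v=8
  t=4 PE[1][0]: acc=124 h=0 v=0
  t=4 PE[2][0]: acc=66 h=6 v=3
  t=5 PE[1][0]: acc=124 h=0 v=0
  t=5 PE[2][0]: acc=66 h=0 v=0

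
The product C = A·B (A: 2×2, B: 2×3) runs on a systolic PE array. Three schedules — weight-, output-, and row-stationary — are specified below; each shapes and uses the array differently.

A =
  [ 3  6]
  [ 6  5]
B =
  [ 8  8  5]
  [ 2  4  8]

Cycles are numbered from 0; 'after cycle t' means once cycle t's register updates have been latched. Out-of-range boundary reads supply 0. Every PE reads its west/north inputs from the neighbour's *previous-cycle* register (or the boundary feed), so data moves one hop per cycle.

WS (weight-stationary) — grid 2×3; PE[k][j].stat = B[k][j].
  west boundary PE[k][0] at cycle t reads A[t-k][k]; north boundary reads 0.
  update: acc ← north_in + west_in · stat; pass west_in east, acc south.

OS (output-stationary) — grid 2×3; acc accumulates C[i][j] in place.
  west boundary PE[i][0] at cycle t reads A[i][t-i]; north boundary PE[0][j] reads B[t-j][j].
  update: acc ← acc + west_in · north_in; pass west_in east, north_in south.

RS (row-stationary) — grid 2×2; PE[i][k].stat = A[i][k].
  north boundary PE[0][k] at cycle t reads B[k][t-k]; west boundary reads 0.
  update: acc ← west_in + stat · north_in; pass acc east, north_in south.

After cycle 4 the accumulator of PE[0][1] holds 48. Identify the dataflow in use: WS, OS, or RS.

dataflow = OS

— WS: 2×3; PE[0][1] trace:
  cycle 0: PE[0][1] → acc 0, east 0, south 0
  cycle 1: PE[0][1] → acc 24, east 3, south 24
  cycle 2: PE[0][1] → acc 48, east 6, south 48
  cycle 3: PE[0][1] → acc 0, east 0, south 0
  cycle 4: PE[0][1] → acc 0, east 0, south 0
— OS: 2×3; PE[0][1] trace:
  cycle 0: PE[0][1] → acc 0, east 0, south 0
  cycle 1: PE[0][1] → acc 24, east 3, south 8
  cycle 2: PE[0][1] → acc 48, east 6, south 4
  cycle 3: PE[0][1] → acc 48, east 0, south 0
  cycle 4: PE[0][1] → acc 48, east 0, south 0
— RS: 2×2; PE[0][1] trace:
  cycle 0: PE[0][1] → acc 0, east 0, south 0
  cycle 1: PE[0][1] → acc 36, east 36, south 2
  cycle 2: PE[0][1] → acc 48, east 48, south 4
  cycle 3: PE[0][1] → acc 63, east 63, south 8
  cycle 4: PE[0][1] → acc 0, east 0, south 0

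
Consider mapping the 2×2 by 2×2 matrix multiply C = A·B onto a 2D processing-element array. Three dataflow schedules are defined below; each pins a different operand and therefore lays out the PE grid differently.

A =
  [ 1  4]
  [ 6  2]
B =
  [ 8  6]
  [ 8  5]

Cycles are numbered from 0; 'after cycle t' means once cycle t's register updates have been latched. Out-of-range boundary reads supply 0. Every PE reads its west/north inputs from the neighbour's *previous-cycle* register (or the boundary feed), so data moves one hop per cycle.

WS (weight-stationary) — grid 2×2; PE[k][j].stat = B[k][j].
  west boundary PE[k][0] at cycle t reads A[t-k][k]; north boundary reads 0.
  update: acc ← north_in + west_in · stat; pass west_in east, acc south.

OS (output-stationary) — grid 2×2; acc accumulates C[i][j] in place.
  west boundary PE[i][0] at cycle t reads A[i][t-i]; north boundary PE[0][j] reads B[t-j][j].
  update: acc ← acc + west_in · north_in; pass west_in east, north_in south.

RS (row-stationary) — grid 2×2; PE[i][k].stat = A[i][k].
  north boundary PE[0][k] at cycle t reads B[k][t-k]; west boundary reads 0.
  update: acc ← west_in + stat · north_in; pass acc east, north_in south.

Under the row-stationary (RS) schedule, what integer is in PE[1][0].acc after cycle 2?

RS (2×2). Following PE[1][0] plus its west/north inputs:
  0: (0,0).acc=8  regs=<8,8>
  0: (1,0).acc=0  regs=<0,0>
  1: (0,0).acc=6  regs=<6,6>
  1: (1,0).acc=48  regs=<48,8>
  2: (0,0).acc=0  regs=<0,0>
  2: (1,0).acc=36  regs=<36,6>

PE[1][0].acc = 36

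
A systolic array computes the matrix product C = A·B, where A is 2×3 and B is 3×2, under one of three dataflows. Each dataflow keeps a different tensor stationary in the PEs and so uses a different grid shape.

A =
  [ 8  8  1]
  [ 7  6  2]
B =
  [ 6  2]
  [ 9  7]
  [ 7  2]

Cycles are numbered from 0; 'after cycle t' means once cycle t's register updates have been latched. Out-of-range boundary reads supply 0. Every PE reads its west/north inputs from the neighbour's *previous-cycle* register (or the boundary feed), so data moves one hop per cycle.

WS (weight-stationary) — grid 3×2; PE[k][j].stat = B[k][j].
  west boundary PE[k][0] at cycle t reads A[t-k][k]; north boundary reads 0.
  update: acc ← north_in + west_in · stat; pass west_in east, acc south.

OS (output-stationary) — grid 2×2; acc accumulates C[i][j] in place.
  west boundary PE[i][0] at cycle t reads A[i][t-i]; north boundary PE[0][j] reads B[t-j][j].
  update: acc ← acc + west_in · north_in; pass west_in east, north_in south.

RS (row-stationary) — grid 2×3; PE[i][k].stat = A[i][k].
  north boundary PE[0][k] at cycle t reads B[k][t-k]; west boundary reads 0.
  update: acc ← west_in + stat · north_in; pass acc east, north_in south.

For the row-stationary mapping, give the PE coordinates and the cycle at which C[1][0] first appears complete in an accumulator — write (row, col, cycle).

RS — PE[1][2] is where C[1][0] collects:
  [0] (1,2) acc=0 (h:0 v:0)
  [1] (1,2) acc=0 (h:0 v:0)
  [2] (1,2) acc=0 (h:0 v:0)
  [3] (1,2) acc=110 (h:110 v:7)

(row, col, cycle) = (1, 2, 3)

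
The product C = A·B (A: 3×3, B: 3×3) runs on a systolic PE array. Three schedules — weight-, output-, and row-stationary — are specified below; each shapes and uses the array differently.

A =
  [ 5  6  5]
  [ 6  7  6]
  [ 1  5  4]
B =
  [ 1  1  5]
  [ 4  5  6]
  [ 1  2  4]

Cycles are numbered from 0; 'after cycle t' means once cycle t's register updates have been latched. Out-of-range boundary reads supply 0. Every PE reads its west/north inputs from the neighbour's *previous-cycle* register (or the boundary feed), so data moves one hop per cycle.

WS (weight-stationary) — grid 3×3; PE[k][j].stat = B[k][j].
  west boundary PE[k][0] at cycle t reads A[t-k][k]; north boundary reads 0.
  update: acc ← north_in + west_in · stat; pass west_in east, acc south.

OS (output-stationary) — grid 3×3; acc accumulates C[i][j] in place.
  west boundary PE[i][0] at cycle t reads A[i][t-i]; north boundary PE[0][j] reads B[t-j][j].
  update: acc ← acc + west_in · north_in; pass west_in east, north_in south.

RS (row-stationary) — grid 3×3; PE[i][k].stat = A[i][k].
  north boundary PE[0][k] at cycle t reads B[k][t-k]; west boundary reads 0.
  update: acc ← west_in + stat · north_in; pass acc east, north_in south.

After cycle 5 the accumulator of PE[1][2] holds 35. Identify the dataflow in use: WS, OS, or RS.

Under WS (3×3), PE[1][2]:
  @0  [1,2]  acc 0  |  →0  ↓0
  @1  [1,2]  acc 0  |  →0  ↓0
  @2  [1,2]  acc 0  |  →0  ↓0
  @3  [1,2]  acc 61  |  →6  ↓61
  @4  [1,2]  acc 72  |  →7  ↓72
  @5  [1,2]  acc 35  |  →5  ↓35
Under OS (3×3), PE[1][2]:
  @0  [1,2]  acc 0  |  →0  ↓0
  @1  [1,2]  acc 0  |  →0  ↓0
  @2  [1,2]  acc 0  |  →0  ↓0
  @3  [1,2]  acc 30  |  →6  ↓5
  @4  [1,2]  acc 72  |  →7  ↓6
  @5  [1,2]  acc 96  |  →6  ↓4
Under RS (3×3), PE[1][2]:
  @0  [1,2]  acc 0  |  →0  ↓0
  @1  [1,2]  acc 0  |  →0  ↓0
  @2  [1,2]  acc 0  |  →0  ↓0
  @3  [1,2]  acc 40  |  →40  ↓1
  @4  [1,2]  acc 53  |  →53  ↓2
  @5  [1,2]  acc 96  |  →96  ↓4

dataflow = WS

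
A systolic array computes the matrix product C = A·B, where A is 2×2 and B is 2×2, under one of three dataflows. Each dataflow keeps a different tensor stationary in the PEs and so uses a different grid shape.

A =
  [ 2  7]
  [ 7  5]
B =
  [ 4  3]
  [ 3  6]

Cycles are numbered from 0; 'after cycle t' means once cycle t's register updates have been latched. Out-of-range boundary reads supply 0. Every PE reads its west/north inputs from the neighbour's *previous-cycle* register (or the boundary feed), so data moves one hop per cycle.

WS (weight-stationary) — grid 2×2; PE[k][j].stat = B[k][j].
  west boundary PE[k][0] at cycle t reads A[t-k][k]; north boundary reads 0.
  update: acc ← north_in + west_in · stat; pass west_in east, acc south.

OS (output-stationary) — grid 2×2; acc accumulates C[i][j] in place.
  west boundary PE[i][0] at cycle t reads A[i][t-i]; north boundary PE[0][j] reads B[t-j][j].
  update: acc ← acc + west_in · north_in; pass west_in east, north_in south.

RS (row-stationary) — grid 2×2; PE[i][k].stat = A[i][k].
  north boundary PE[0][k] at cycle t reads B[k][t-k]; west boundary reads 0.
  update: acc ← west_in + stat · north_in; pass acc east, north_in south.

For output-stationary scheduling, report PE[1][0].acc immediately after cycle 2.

OS 2×2: PE[1][0] cycle-by-cycle (with neighbour feeds):
  c0 r0c0: 8 / 2 / 4
  c0 r1c0: 0 / 0 / 0
  c1 r0c0: 29 / 7 / 3
  c1 r1c0: 28 / 7 / 4
  c2 r0c0: 29 / 0 / 0
  c2 r1c0: 43 / 5 / 3

PE[1][0].acc = 43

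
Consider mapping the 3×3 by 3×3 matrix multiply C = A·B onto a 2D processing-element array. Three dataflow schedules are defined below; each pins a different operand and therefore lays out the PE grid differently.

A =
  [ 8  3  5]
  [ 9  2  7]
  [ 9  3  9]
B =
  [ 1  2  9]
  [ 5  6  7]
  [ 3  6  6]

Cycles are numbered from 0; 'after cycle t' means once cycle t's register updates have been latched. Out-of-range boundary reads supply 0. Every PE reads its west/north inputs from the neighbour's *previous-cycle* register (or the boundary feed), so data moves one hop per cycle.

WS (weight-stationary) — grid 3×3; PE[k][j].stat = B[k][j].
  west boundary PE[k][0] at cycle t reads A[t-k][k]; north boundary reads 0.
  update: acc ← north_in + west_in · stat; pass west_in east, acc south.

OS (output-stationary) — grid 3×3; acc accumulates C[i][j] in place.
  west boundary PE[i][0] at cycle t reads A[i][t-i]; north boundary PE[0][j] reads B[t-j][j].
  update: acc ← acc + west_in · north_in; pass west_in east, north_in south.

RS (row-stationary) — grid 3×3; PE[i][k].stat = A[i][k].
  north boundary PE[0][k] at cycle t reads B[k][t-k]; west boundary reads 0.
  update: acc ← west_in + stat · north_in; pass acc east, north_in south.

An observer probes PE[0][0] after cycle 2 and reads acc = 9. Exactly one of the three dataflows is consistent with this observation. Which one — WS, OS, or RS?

dataflow = WS

WS (3×3 grid), PE[0][0]:
  [0] (0,0) acc=8 (h:8 v:8)
  [1] (0,0) acc=9 (h:9 v:9)
  [2] (0,0) acc=9 (h:9 v:9)
OS (3×3 grid), PE[0][0]:
  [0] (0,0) acc=8 (h:8 v:1)
  [1] (0,0) acc=23 (h:3 v:5)
  [2] (0,0) acc=38 (h:5 v:3)
RS (3×3 grid), PE[0][0]:
  [0] (0,0) acc=8 (h:8 v:1)
  [1] (0,0) acc=16 (h:16 v:2)
  [2] (0,0) acc=72 (h:72 v:9)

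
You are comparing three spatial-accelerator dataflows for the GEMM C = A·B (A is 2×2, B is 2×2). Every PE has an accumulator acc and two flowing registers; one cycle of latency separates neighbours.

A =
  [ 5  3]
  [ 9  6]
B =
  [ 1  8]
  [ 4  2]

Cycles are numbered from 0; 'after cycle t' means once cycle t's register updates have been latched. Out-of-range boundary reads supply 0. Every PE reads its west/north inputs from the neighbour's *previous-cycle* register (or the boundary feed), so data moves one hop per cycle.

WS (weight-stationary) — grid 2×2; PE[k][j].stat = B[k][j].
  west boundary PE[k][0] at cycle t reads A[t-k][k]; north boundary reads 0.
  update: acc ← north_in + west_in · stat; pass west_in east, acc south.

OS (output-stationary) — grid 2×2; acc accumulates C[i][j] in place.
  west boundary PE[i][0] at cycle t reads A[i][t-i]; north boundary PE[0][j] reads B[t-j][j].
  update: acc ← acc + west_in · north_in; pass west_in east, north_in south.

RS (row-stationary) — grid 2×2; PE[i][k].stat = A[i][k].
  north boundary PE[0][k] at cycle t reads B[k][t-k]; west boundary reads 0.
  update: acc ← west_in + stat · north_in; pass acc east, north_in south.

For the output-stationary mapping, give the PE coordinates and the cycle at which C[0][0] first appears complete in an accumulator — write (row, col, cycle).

Under OS, C[0][0] lands at PE[0][0]:
  @0  [0,0]  acc 5  |  →5  ↓1
  @1  [0,0]  acc 17  |  →3  ↓4

(row, col, cycle) = (0, 0, 1)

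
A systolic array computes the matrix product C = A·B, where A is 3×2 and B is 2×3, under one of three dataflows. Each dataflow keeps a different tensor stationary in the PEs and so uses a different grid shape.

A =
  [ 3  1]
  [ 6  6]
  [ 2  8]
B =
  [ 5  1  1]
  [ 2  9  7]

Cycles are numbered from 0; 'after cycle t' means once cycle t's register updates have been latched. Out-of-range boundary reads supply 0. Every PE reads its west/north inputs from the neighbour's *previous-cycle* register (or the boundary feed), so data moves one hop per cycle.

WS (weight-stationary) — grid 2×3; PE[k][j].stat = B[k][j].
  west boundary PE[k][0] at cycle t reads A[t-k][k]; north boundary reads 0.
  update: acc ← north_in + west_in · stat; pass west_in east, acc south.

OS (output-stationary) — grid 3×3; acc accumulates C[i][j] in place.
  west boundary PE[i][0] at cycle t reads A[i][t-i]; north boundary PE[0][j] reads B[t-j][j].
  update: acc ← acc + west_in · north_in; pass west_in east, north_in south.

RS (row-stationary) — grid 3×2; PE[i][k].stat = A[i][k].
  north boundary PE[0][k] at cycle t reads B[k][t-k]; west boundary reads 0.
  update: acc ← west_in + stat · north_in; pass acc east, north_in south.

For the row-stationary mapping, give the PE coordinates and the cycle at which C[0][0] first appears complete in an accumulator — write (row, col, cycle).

RS — PE[0][1] is where C[0][0] collects:
  t=0 PE[0][1]: acc=0 h=0 v=0
  t=1 PE[0][1]: acc=17 h=17 v=2

(row, col, cycle) = (0, 1, 1)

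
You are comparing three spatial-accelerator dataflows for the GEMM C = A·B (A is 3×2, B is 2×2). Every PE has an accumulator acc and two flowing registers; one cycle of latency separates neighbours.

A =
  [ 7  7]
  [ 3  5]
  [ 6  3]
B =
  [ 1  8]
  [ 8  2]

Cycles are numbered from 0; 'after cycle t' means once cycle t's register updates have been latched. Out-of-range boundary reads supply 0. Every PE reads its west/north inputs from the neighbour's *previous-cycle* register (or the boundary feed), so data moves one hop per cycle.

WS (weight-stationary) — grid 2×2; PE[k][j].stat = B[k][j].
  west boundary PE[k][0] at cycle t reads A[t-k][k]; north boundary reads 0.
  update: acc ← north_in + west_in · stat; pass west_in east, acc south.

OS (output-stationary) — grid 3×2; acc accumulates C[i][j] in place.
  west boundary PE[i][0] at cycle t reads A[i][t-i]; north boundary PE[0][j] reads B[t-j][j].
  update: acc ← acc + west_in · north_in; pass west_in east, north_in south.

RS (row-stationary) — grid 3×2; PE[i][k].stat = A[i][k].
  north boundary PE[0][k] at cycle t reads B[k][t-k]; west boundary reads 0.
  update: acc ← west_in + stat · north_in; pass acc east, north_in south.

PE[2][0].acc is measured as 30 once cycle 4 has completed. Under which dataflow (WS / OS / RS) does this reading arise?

WS: PE[2][0] is outside its 2×2 grid.
Under OS (3×2), PE[2][0]:
  [0] (2,0) acc=0 (h:0 v:0)
  [1] (2,0) acc=0 (h:0 v:0)
  [2] (2,0) acc=6 (h:6 v:1)
  [3] (2,0) acc=30 (h:3 v:8)
  [4] (2,0) acc=30 (h:0 v:0)
Under RS (3×2), PE[2][0]:
  [0] (2,0) acc=0 (h:0 v:0)
  [1] (2,0) acc=0 (h:0 v:0)
  [2] (2,0) acc=6 (h:6 v:1)
  [3] (2,0) acc=48 (h:48 v:8)
  [4] (2,0) acc=0 (h:0 v:0)

dataflow = OS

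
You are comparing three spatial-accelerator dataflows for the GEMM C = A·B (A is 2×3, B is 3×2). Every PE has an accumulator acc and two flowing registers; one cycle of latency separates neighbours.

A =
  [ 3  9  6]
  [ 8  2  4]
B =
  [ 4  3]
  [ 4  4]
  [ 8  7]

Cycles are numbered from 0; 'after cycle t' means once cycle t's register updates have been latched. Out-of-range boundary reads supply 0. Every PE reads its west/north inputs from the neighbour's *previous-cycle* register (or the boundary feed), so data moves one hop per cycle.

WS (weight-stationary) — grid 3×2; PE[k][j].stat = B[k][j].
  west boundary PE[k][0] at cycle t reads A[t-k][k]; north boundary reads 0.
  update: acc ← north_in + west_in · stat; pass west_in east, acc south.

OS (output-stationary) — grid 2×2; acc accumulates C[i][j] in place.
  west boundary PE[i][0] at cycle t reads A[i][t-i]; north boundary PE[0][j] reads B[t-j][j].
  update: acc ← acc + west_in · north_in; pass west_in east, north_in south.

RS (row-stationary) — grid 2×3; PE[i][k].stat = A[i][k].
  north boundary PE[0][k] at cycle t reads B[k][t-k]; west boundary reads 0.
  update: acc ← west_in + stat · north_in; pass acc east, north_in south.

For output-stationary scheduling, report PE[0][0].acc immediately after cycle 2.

PE[0][0].acc = 96

Tracing OS — 2×2 array, target PE[0][0]:
  0: (0,0).acc=12  regs=<3,4>
  1: (0,0).acc=48  regs=<9,4>
  2: (0,0).acc=96  regs=<6,8>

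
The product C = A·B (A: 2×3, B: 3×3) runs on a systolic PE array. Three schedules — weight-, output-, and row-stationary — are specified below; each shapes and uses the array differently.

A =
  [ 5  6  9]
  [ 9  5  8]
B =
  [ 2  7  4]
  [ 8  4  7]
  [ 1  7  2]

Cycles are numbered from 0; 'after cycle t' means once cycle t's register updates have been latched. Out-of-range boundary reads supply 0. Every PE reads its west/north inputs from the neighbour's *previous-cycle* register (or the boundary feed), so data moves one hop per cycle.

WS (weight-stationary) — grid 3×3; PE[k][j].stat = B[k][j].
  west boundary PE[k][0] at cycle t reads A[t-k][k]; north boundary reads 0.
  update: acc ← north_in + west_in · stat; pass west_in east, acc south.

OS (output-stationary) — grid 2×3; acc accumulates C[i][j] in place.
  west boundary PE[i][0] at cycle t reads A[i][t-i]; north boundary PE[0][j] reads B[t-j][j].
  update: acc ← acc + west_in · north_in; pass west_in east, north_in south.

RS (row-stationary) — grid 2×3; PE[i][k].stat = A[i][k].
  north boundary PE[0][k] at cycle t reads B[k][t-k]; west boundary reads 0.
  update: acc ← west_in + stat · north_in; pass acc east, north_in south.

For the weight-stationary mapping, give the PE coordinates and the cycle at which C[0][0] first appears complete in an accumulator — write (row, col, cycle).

Under WS, C[0][0] lands at PE[2][0]:
  0: (2,0).acc=0  regs=<0,0>
  1: (2,0).acc=0  regs=<0,0>
  2: (2,0).acc=67  regs=<9,67>

(row, col, cycle) = (2, 0, 2)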